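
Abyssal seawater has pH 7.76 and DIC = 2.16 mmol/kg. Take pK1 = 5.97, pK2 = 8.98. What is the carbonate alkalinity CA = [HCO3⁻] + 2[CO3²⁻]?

CA = 2.25 mmol/kg

CA = [HCO3⁻] + 2[CO3²⁻] = (α₁ + 2α₂)·DIC
At pH 7.76: [H⁺]/K1 = 10^-1.79 = 0.016218, K2/[H⁺] = 10^-1.22 = 0.060256
α₁ = 1/(1 + 0.016218 + 0.060256) = 1/1.0765 = 0.9290; α₂ = α₁·K2/[H⁺] = 0.05598
α₁ + 2α₂ = 1.0409
CA = 1.0409 × 2.16 = 2.25 mmol/kg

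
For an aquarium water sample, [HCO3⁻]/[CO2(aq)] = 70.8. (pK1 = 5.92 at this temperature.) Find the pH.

pH = 7.77

From K1 = [H⁺][HCO3⁻]/[CO2(aq)]:  pH = pK1 + log₁₀([HCO3⁻]/[CO2(aq)])
log₁₀(70.8) = +1.850
pH = 5.92 + (+1.850) = 7.77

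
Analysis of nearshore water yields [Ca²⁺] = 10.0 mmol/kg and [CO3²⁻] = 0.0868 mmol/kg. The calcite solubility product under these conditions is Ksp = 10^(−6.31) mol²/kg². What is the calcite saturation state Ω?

Ω = 1.77

Ksp = 10^(−6.31) = 4.898×10^-7
Ω = [Ca²⁺][CO3²⁻]/Ksp = (10.0×10^-3)(0.0868×10^-3) / 4.898×10^-7 = 1.77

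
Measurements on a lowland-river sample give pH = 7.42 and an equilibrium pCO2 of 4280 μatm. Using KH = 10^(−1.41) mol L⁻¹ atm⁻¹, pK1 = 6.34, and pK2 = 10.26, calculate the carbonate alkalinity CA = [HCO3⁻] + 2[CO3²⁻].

[CO2*] = KH · pCO2 = 10^(−1.41) × 4280×10^-6 = 1.665×10^-4 mol/L
α₀ = 1/(1 + K1/[H⁺] + K1K2/[H⁺]²) = 1/(1 + 10^+1.08 + 10^-1.76) = 0.07669
DIC = [CO2*]/α₀ = 1.665×10^-4 / 0.07669 = 2.171 mmol/L
CA = (α₁ + 2α₂)·DIC = (0.9220 + 2×0.001333) × 2.171 = 2.01 mmol/L

CA = 2.01 mmol/L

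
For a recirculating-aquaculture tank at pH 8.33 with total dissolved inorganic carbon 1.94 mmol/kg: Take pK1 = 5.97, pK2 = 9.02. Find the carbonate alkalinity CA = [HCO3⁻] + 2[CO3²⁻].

CA = [HCO3⁻] + 2[CO3²⁻] = (α₁ + 2α₂)·DIC
At pH 8.33: [H⁺]/K1 = 10^-2.36 = 0.0043652, K2/[H⁺] = 10^-0.69 = 0.20417
α₁ = 1/(1 + 0.0043652 + 0.20417) = 1/1.2085 = 0.8274; α₂ = α₁·K2/[H⁺] = 0.1689
α₁ + 2α₂ = 1.1653
CA = 1.1653 × 1.94 = 2.26 mmol/kg

CA = 2.26 mmol/kg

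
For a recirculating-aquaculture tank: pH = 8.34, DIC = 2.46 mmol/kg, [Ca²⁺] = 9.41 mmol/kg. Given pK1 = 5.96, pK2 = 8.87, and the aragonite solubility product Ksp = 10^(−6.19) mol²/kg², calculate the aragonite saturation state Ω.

α₂ = 1 / (1 + [H⁺]/K2 + [H⁺]²/(K1K2)) = 1 / (1 + 10^+0.53 + 10^-1.85)
   = 1 / (1 + 3.3884 + 0.014125) = 1/4.4026 = 0.2271
[CO3²⁻] = α₂ × DIC = 0.2271 × 2.46 = 0.5588 mmol/kg
Ksp = 10^(−6.19) = 6.457×10^-7
Ω = [Ca²⁺][CO3²⁻]/Ksp = (9.41×10^-3)(5.588×10^-4) / 6.457×10^-7 = 8.14

Ω = 8.14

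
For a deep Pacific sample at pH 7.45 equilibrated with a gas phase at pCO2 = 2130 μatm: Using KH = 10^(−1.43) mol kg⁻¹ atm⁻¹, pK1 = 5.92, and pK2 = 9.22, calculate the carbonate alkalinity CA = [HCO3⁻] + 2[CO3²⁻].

CA = 2.77 mmol/kg

[CO2*] = KH · pCO2 = 10^(−1.43) × 2130×10^-6 = 7.914×10^-5 mol/kg
α₀ = 1/(1 + K1/[H⁺] + K1K2/[H⁺]²) = 1/(1 + 10^+1.53 + 10^-0.24) = 0.02820
DIC = [CO2*]/α₀ = 7.914×10^-5 / 0.02820 = 2.806 mmol/kg
CA = (α₁ + 2α₂)·DIC = (0.9556 + 2×0.01623) × 2.806 = 2.77 mmol/kg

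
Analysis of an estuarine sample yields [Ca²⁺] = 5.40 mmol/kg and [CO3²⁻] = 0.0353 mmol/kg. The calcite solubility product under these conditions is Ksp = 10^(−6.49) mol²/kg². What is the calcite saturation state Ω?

Ω = 0.589

Ksp = 10^(−6.49) = 3.236×10^-7
Ω = [Ca²⁺][CO3²⁻]/Ksp = (5.40×10^-3)(0.0353×10^-3) / 3.236×10^-7 = 0.589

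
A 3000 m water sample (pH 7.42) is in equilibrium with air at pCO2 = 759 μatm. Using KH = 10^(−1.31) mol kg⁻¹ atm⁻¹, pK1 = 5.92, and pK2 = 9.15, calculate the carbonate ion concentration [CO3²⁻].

[CO3²⁻] = 0.0219 mmol/kg

[CO2*] = KH · pCO2 = 10^(−1.31) × 759×10^-6 = 3.717×10^-5 mol/kg
α₀ = 1/(1 + K1/[H⁺] + K1K2/[H⁺]²) = 1/(1 + 10^+1.50 + 10^-0.23) = 0.03011
DIC = [CO2*]/α₀ = 3.717×10^-5 / 0.03011 = 1.235 mmol/kg
[CO3²⁻] = α₂·DIC; α₂ = 0.01773, so [CO3²⁻] = 0.01773 × 1.235 = 0.0219 mmol/kg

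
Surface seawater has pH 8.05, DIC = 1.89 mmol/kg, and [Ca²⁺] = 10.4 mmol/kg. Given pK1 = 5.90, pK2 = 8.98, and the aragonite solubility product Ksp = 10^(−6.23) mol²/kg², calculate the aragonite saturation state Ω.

α₂ = 1 / (1 + [H⁺]/K2 + [H⁺]²/(K1K2)) = 1 / (1 + 10^+0.93 + 10^-1.22)
   = 1 / (1 + 8.5114 + 0.060256) = 1/9.5716 = 0.1045
[CO3²⁻] = α₂ × DIC = 0.1045 × 1.89 = 0.1975 mmol/kg
Ksp = 10^(−6.23) = 5.888×10^-7
Ω = [Ca²⁺][CO3²⁻]/Ksp = (10.4×10^-3)(1.975×10^-4) / 5.888×10^-7 = 3.49

Ω = 3.49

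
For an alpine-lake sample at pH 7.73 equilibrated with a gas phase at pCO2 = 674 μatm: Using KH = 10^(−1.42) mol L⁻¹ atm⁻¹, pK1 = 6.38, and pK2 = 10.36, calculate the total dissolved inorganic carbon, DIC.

[CO2*] = KH · pCO2 = 10^(−1.42) × 674×10^-6 = 2.562×10^-5 mol/L
α₀ = 1/(1 + K1/[H⁺] + K1K2/[H⁺]²) = 1/(1 + 10^+1.35 + 10^-1.28) = 0.04266
DIC = [CO2*]/α₀ = 2.562×10^-5 / 0.04266 = 0.601 mmol/L

DIC = 0.601 mmol/L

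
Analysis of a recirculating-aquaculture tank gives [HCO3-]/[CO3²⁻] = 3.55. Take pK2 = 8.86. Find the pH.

From K2 = [H⁺][CO3²⁻]/[HCO3-]:  pH = pK2 − log₁₀([HCO3-]/[CO3²⁻])
log₁₀(3.55) = +0.550
pH = 8.86 − (+0.550) = 8.31

pH = 8.31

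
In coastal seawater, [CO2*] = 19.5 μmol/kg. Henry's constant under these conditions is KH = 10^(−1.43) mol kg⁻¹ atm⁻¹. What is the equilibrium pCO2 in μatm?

pCO2 = 525 μatm

KH = 10^(−1.43) = 3.715×10^-2 mol kg⁻¹ atm⁻¹
pCO2 = [CO2*]/KH = 19.5×10^-6 / 3.715×10^-2 = 5.25×10^-4 atm = 525 μatm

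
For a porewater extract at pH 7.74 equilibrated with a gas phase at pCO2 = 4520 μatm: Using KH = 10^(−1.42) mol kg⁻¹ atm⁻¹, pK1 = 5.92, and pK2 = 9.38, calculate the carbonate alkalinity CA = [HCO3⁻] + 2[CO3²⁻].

CA = 11.9 mmol/kg

[CO2*] = KH · pCO2 = 10^(−1.42) × 4520×10^-6 = 1.718×10^-4 mol/kg
α₀ = 1/(1 + K1/[H⁺] + K1K2/[H⁺]²) = 1/(1 + 10^+1.82 + 10^+0.18) = 0.01458
DIC = [CO2*]/α₀ = 1.718×10^-4 / 0.01458 = 11.79 mmol/kg
CA = (α₁ + 2α₂)·DIC = (0.9634 + 2×0.02207) × 11.79 = 11.9 mmol/kg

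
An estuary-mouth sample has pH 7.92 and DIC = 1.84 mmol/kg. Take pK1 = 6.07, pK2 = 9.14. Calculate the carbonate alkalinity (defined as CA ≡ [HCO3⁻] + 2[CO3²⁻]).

CA = [HCO3⁻] + 2[CO3²⁻] = (α₁ + 2α₂)·DIC
At pH 7.92: [H⁺]/K1 = 10^-1.85 = 0.014125, K2/[H⁺] = 10^-1.22 = 0.060256
α₁ = 1/(1 + 0.014125 + 0.060256) = 1/1.0744 = 0.9308; α₂ = α₁·K2/[H⁺] = 0.05608
α₁ + 2α₂ = 1.0429
CA = 1.0429 × 1.84 = 1.92 mmol/kg

CA = 1.92 mmol/kg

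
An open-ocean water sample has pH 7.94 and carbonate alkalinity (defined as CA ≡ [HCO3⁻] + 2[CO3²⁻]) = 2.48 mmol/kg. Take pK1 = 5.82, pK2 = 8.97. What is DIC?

CA = [HCO3⁻] + 2[CO3²⁻] = (α₁ + 2α₂)·DIC
At pH 7.94: [H⁺]/K1 = 10^-2.12 = 0.0075858, K2/[H⁺] = 10^-1.03 = 0.093325
α₁ = 1/(1 + 0.0075858 + 0.093325) = 1/1.1009 = 0.9083; α₂ = α₁·K2/[H⁺] = 0.08477
α₁ + 2α₂ = 1.0779
DIC = CA / (α₁ + 2α₂) = 2.48 / 1.0779 = 2.30 mmol/kg

DIC = 2.30 mmol/kg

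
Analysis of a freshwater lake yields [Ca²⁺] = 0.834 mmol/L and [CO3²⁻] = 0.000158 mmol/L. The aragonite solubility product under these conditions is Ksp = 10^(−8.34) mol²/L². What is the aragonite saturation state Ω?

Ω = 0.0288

Ksp = 10^(−8.34) = 4.571×10^-9
Ω = [Ca²⁺][CO3²⁻]/Ksp = (0.834×10^-3)(0.000158×10^-3) / 4.571×10^-9 = 0.0288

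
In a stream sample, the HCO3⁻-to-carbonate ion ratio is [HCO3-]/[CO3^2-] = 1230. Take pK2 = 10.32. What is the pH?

pH = 7.23

From K2 = [H⁺][CO3^2-]/[HCO3-]:  pH = pK2 − log₁₀([HCO3-]/[CO3^2-])
log₁₀(1230) = +3.090
pH = 10.32 − (+3.090) = 7.23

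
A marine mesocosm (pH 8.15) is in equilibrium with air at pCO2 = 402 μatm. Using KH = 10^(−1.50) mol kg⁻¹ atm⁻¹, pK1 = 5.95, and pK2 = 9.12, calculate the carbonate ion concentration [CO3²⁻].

[CO2*] = KH · pCO2 = 10^(−1.50) × 402×10^-6 = 1.271×10^-5 mol/kg
α₀ = 1/(1 + K1/[H⁺] + K1K2/[H⁺]²) = 1/(1 + 10^+2.20 + 10^+1.23) = 0.005667
DIC = [CO2*]/α₀ = 1.271×10^-5 / 0.005667 = 2.243 mmol/kg
[CO3²⁻] = α₂·DIC; α₂ = 0.09623, so [CO3²⁻] = 0.09623 × 2.243 = 0.216 mmol/kg

[CO3²⁻] = 0.216 mmol/kg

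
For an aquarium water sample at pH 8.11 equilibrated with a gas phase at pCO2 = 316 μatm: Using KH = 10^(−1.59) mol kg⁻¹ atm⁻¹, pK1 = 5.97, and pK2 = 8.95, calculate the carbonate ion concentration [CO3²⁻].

[CO3²⁻] = 0.162 mmol/kg

[CO2*] = KH · pCO2 = 10^(−1.59) × 316×10^-6 = 8.122×10^-6 mol/kg
α₀ = 1/(1 + K1/[H⁺] + K1K2/[H⁺]²) = 1/(1 + 10^+2.14 + 10^+1.30) = 0.006290
DIC = [CO2*]/α₀ = 8.122×10^-6 / 0.006290 = 1.291 mmol/kg
[CO3²⁻] = α₂·DIC; α₂ = 0.1255, so [CO3²⁻] = 0.1255 × 1.291 = 0.162 mmol/kg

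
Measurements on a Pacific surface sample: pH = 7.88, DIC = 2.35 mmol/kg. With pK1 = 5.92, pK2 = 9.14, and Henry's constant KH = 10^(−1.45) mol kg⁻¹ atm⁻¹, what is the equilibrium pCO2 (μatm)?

pCO2 = 681 μatm

α₀ = 1 / (1 + K1/[H⁺] + K1K2/[H⁺]²) = 1 / (1 + 10^+1.96 + 10^+0.70)
   = 1 / (1 + 91.201 + 5.0119) = 1/97.213 = 0.01029
[CO2*] = α₀ × DIC = 0.01029 × 2.35 = 0.02417 mmol/kg
pCO2 = [CO2*]/KH = 2.417×10^-5 / 3.548×10^-2 = 681 μatm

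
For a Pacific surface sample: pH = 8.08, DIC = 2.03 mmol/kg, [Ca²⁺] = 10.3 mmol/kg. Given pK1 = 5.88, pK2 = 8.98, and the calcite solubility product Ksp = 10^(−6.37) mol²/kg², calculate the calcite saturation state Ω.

Ω = 5.45

α₂ = 1 / (1 + [H⁺]/K2 + [H⁺]²/(K1K2)) = 1 / (1 + 10^+0.90 + 10^-1.30)
   = 1 / (1 + 7.9433 + 0.050119) = 1/8.9934 = 0.1112
[CO3²⁻] = α₂ × DIC = 0.1112 × 2.03 = 0.2257 mmol/kg
Ksp = 10^(−6.37) = 4.266×10^-7
Ω = [Ca²⁺][CO3²⁻]/Ksp = (10.3×10^-3)(2.257×10^-4) / 4.266×10^-7 = 5.45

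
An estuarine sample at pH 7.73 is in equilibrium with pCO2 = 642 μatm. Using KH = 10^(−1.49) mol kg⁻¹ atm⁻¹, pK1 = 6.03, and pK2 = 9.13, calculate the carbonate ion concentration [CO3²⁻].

[CO2*] = KH · pCO2 = 10^(−1.49) × 642×10^-6 = 2.077×10^-5 mol/kg
α₀ = 1/(1 + K1/[H⁺] + K1K2/[H⁺]²) = 1/(1 + 10^+1.70 + 10^+0.30) = 0.01883
DIC = [CO2*]/α₀ = 2.077×10^-5 / 0.01883 = 1.103 mmol/kg
[CO3²⁻] = α₂·DIC; α₂ = 0.03757, so [CO3²⁻] = 0.03757 × 1.103 = 0.0415 mmol/kg

[CO3²⁻] = 0.0415 mmol/kg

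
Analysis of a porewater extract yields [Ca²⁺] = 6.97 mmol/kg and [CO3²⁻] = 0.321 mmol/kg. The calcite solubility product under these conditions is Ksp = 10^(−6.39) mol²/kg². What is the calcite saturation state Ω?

Ksp = 10^(−6.39) = 4.074×10^-7
Ω = [Ca²⁺][CO3²⁻]/Ksp = (6.97×10^-3)(0.321×10^-3) / 4.074×10^-7 = 5.49

Ω = 5.49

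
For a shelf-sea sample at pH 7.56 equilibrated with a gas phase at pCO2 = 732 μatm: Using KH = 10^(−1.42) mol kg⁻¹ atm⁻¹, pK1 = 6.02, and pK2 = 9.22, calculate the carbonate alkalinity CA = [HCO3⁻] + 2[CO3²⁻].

CA = 1.01 mmol/kg

[CO2*] = KH · pCO2 = 10^(−1.42) × 732×10^-6 = 2.783×10^-5 mol/kg
α₀ = 1/(1 + K1/[H⁺] + K1K2/[H⁺]²) = 1/(1 + 10^+1.54 + 10^-0.12) = 0.02745
DIC = [CO2*]/α₀ = 2.783×10^-5 / 0.02745 = 1.014 mmol/kg
CA = (α₁ + 2α₂)·DIC = (0.9517 + 2×0.02082) × 1.014 = 1.01 mmol/kg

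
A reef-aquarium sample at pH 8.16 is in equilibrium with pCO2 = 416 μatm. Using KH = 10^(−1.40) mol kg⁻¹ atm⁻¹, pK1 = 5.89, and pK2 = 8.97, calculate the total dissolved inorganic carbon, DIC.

DIC = 3.58 mmol/kg

[CO2*] = KH · pCO2 = 10^(−1.40) × 416×10^-6 = 1.656×10^-5 mol/kg
α₀ = 1/(1 + K1/[H⁺] + K1K2/[H⁺]²) = 1/(1 + 10^+2.27 + 10^+1.46) = 0.004629
DIC = [CO2*]/α₀ = 1.656×10^-5 / 0.004629 = 3.58 mmol/kg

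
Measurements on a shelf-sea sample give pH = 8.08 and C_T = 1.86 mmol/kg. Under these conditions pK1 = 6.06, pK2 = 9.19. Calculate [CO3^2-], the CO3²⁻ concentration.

[CO3²⁻] = 0.133 mmol/kg

α₂ = 1 / (1 + [H⁺]/K2 + [H⁺]²/(K1K2)) = 1 / (1 + 10^+1.11 + 10^-0.91)
   = 1 / (1 + 12.882 + 0.12303) = 1/14.006 = 0.07140
[CO3²⁻] = α₂ × DIC = 0.07140 × 1.86 = 0.133 mmol/kg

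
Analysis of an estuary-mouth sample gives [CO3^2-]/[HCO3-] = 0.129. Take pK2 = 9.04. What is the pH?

pH = 8.15

From K2 = [H⁺][CO3^2-]/[HCO3-]:  pH = pK2 + log₁₀([CO3^2-]/[HCO3-])
log₁₀(0.129) = -0.889
pH = 9.04 + (-0.889) = 8.15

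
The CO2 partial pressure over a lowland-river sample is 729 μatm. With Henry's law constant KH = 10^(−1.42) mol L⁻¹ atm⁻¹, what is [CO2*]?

[CO2*] = 27.7 μmol/L

KH = 10^(−1.42) = 3.802×10^-2 mol L⁻¹ atm⁻¹
[CO2*] = KH · pCO2 = 3.802×10^-2 × 729×10^-6 atm = 2.77×10^-5 mol/L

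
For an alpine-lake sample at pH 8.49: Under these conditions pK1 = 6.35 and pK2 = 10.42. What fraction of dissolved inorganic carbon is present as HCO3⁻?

α₁ = 0.981

α₁ = 1 / (1 + [H⁺]/K1 + K2/[H⁺]) = 1 / (1 + 10^-2.14 + 10^-1.93)
   = 1 / (1 + 0.0072444 + 0.011749) = 1/1.0190 = 0.9814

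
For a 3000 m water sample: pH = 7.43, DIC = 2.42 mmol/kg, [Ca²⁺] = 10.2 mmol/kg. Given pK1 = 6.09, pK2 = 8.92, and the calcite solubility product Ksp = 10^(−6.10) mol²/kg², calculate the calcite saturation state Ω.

α₂ = 1 / (1 + [H⁺]/K2 + [H⁺]²/(K1K2)) = 1 / (1 + 10^+1.49 + 10^+0.15)
   = 1 / (1 + 30.903 + 1.4125) = 1/33.315 = 0.03002
[CO3²⁻] = α₂ × DIC = 0.03002 × 2.42 = 0.07264 mmol/kg
Ksp = 10^(−6.10) = 7.943×10^-7
Ω = [Ca²⁺][CO3²⁻]/Ksp = (10.2×10^-3)(7.264×10^-5) / 7.943×10^-7 = 0.933

Ω = 0.933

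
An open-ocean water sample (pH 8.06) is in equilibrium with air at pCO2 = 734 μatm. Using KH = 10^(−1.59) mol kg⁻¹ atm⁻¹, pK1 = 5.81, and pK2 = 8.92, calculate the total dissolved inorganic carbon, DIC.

DIC = 3.84 mmol/kg

[CO2*] = KH · pCO2 = 10^(−1.59) × 734×10^-6 = 1.887×10^-5 mol/kg
α₀ = 1/(1 + K1/[H⁺] + K1K2/[H⁺]²) = 1/(1 + 10^+2.25 + 10^+1.39) = 0.004917
DIC = [CO2*]/α₀ = 1.887×10^-5 / 0.004917 = 3.84 mmol/kg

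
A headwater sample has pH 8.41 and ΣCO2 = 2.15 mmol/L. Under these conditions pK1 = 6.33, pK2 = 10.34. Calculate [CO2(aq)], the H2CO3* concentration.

[CO2*] = 17.5 μmol/L

α₀ = 1 / (1 + K1/[H⁺] + K1K2/[H⁺]²) = 1 / (1 + 10^+2.08 + 10^+0.15)
   = 1 / (1 + 120.23 + 1.4125) = 1/122.64 = 0.008154
[CO2*] = α₀ × DIC = 0.008154 × 2.15 = 0.0175 mmol/L = 17.5 μmol/L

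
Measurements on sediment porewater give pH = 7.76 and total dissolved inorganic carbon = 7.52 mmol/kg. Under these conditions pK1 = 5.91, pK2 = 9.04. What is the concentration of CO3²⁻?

[CO3²⁻] = 0.370 mmol/kg

α₂ = 1 / (1 + [H⁺]/K2 + [H⁺]²/(K1K2)) = 1 / (1 + 10^+1.28 + 10^-0.57)
   = 1 / (1 + 19.055 + 0.26915) = 1/20.324 = 0.04920
[CO3²⁻] = α₂ × DIC = 0.04920 × 7.52 = 0.370 mmol/kg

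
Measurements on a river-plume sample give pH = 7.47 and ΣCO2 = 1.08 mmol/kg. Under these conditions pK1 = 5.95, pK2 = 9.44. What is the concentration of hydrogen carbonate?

α₁ = 1 / (1 + [H⁺]/K1 + K2/[H⁺]) = 1 / (1 + 10^-1.52 + 10^-1.97)
   = 1 / (1 + 0.030200 + 0.010715) = 1/1.0409 = 0.9607
[HCO3⁻] = α₁ × DIC = 0.9607 × 1.08 = 1.04 mmol/kg

[HCO3⁻] = 1.04 mmol/kg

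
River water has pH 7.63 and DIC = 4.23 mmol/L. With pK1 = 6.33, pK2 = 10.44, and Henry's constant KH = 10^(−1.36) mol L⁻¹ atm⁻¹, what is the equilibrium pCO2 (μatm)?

α₀ = 1 / (1 + K1/[H⁺] + K1K2/[H⁺]²) = 1 / (1 + 10^+1.30 + 10^-1.51)
   = 1 / (1 + 19.953 + 0.030903) = 1/20.984 = 0.04766
[CO2*] = α₀ × DIC = 0.04766 × 4.23 = 0.2016 mmol/L
pCO2 = [CO2*]/KH = 2.016×10^-4 / 4.365×10^-2 = 4620 μatm

pCO2 = 4620 μatm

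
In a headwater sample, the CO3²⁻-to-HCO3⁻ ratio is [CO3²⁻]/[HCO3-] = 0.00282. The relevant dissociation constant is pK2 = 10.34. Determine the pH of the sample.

From K2 = [H⁺][CO3²⁻]/[HCO3-]:  pH = pK2 + log₁₀([CO3²⁻]/[HCO3-])
log₁₀(0.00282) = -2.550
pH = 10.34 + (-2.550) = 7.79

pH = 7.79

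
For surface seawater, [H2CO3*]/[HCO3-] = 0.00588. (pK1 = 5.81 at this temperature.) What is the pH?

pH = 8.04

From K1 = [H⁺][HCO3-]/[H2CO3*]:  pH = pK1 − log₁₀([H2CO3*]/[HCO3-])
log₁₀(0.00588) = -2.231
pH = 5.81 − (-2.231) = 8.04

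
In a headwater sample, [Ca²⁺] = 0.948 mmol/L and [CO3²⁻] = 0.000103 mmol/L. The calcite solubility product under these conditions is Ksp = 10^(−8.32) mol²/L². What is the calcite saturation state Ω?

Ω = 0.0204

Ksp = 10^(−8.32) = 4.786×10^-9
Ω = [Ca²⁺][CO3²⁻]/Ksp = (0.948×10^-3)(0.000103×10^-3) / 4.786×10^-9 = 0.0204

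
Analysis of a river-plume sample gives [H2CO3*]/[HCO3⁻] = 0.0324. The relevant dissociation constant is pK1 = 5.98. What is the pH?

From K1 = [H⁺][HCO3⁻]/[H2CO3*]:  pH = pK1 − log₁₀([H2CO3*]/[HCO3⁻])
log₁₀(0.0324) = -1.489
pH = 5.98 − (-1.489) = 7.47

pH = 7.47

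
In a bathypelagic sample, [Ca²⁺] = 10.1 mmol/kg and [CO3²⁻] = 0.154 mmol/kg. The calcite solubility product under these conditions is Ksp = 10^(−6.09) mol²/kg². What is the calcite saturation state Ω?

Ksp = 10^(−6.09) = 8.128×10^-7
Ω = [Ca²⁺][CO3²⁻]/Ksp = (10.1×10^-3)(0.154×10^-3) / 8.128×10^-7 = 1.91

Ω = 1.91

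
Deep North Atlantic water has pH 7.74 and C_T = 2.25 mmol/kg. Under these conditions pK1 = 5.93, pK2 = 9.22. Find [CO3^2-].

[CO3²⁻] = 0.0711 mmol/kg

α₂ = 1 / (1 + [H⁺]/K2 + [H⁺]²/(K1K2)) = 1 / (1 + 10^+1.48 + 10^-0.33)
   = 1 / (1 + 30.200 + 0.46774) = 1/31.667 = 0.03158
[CO3²⁻] = α₂ × DIC = 0.03158 × 2.25 = 0.0711 mmol/kg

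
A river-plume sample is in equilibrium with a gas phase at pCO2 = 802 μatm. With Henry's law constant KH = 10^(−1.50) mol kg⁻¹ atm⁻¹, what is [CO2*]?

[CO2*] = 25.4 μmol/kg

KH = 10^(−1.50) = 3.162×10^-2 mol kg⁻¹ atm⁻¹
[CO2*] = KH · pCO2 = 3.162×10^-2 × 802×10^-6 atm = 2.54×10^-5 mol/kg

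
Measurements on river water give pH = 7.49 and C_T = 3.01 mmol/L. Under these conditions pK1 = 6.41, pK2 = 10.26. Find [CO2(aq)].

α₀ = 1 / (1 + K1/[H⁺] + K1K2/[H⁺]²) = 1 / (1 + 10^+1.08 + 10^-1.69)
   = 1 / (1 + 12.023 + 0.020417) = 1/13.043 = 0.07667
[CO2*] = α₀ × DIC = 0.07667 × 3.01 = 0.231 mmol/L

[CO2*] = 0.231 mmol/L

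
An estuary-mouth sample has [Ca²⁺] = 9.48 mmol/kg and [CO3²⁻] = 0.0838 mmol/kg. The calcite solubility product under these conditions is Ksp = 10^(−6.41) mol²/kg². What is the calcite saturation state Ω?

Ksp = 10^(−6.41) = 3.890×10^-7
Ω = [Ca²⁺][CO3²⁻]/Ksp = (9.48×10^-3)(0.0838×10^-3) / 3.890×10^-7 = 2.04

Ω = 2.04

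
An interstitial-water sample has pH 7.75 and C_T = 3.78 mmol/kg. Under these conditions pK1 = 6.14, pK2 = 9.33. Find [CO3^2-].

[CO3²⁻] = 0.0946 mmol/kg

α₂ = 1 / (1 + [H⁺]/K2 + [H⁺]²/(K1K2)) = 1 / (1 + 10^+1.58 + 10^-0.03)
   = 1 / (1 + 38.019 + 0.93325) = 1/39.952 = 0.02503
[CO3²⁻] = α₂ × DIC = 0.02503 × 3.78 = 0.0946 mmol/kg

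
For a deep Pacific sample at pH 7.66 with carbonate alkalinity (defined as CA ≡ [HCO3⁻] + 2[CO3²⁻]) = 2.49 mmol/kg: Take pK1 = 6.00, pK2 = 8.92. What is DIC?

DIC = 2.42 mmol/kg

CA = [HCO3⁻] + 2[CO3²⁻] = (α₁ + 2α₂)·DIC
At pH 7.66: [H⁺]/K1 = 10^-1.66 = 0.021878, K2/[H⁺] = 10^-1.26 = 0.054954
α₁ = 1/(1 + 0.021878 + 0.054954) = 1/1.0768 = 0.9287; α₂ = α₁·K2/[H⁺] = 0.05103
α₁ + 2α₂ = 1.0307
DIC = CA / (α₁ + 2α₂) = 2.49 / 1.0307 = 2.42 mmol/kg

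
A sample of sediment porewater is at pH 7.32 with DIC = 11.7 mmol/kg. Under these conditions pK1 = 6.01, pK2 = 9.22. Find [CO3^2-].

α₂ = 1 / (1 + [H⁺]/K2 + [H⁺]²/(K1K2)) = 1 / (1 + 10^+1.90 + 10^+0.59)
   = 1 / (1 + 79.433 + 3.8905) = 1/84.323 = 0.01186
[CO3²⁻] = α₂ × DIC = 0.01186 × 11.7 = 0.139 mmol/kg

[CO3²⁻] = 0.139 mmol/kg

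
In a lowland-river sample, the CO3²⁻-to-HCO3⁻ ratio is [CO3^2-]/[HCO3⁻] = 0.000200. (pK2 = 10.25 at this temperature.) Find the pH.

From K2 = [H⁺][CO3^2-]/[HCO3⁻]:  pH = pK2 + log₁₀([CO3^2-]/[HCO3⁻])
log₁₀(0.000200) = -3.699
pH = 10.25 + (-3.699) = 6.55

pH = 6.55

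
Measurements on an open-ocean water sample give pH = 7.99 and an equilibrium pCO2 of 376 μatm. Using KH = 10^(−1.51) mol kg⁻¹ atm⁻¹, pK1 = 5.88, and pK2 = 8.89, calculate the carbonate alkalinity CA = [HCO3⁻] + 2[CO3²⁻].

[CO2*] = KH · pCO2 = 10^(−1.51) × 376×10^-6 = 1.162×10^-5 mol/kg
α₀ = 1/(1 + K1/[H⁺] + K1K2/[H⁺]²) = 1/(1 + 10^+2.11 + 10^+1.21) = 0.006847
DIC = [CO2*]/α₀ = 1.162×10^-5 / 0.006847 = 1.697 mmol/kg
CA = (α₁ + 2α₂)·DIC = (0.8821 + 2×0.1111) × 1.697 = 1.87 mmol/kg

CA = 1.87 mmol/kg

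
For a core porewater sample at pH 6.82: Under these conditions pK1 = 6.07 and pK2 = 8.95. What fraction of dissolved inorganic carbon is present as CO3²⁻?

α₂ = 0.00625

α₂ = 1 / (1 + [H⁺]/K2 + [H⁺]²/(K1K2)) = 1 / (1 + 10^+2.13 + 10^+1.38)
   = 1 / (1 + 134.90 + 23.988) = 1/159.88 = 0.006255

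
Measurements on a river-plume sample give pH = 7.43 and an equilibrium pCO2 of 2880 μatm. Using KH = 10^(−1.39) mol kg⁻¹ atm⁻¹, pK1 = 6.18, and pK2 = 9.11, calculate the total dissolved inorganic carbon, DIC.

[CO2*] = KH · pCO2 = 10^(−1.39) × 2880×10^-6 = 1.173×10^-4 mol/kg
α₀ = 1/(1 + K1/[H⁺] + K1K2/[H⁺]²) = 1/(1 + 10^+1.25 + 10^-0.43) = 0.05221
DIC = [CO2*]/α₀ = 1.173×10^-4 / 0.05221 = 2.25 mmol/kg

DIC = 2.25 mmol/kg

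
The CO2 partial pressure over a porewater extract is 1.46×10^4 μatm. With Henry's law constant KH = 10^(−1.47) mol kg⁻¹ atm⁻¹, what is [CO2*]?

[CO2*] = 495 μmol/kg

KH = 10^(−1.47) = 3.388×10^-2 mol kg⁻¹ atm⁻¹
[CO2*] = KH · pCO2 = 3.388×10^-2 × 1.46×10^4×10^-6 atm = 4.95×10^-4 mol/kg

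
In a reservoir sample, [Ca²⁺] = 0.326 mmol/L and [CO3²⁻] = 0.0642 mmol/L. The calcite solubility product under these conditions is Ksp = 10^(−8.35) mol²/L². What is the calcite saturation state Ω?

Ksp = 10^(−8.35) = 4.467×10^-9
Ω = [Ca²⁺][CO3²⁻]/Ksp = (0.326×10^-3)(0.0642×10^-3) / 4.467×10^-9 = 4.69

Ω = 4.69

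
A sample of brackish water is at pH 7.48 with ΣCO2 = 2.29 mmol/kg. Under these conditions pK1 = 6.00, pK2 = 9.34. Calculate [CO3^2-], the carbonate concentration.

[CO3²⁻] = 0.0302 mmol/kg

α₂ = 1 / (1 + [H⁺]/K2 + [H⁺]²/(K1K2)) = 1 / (1 + 10^+1.86 + 10^+0.38)
   = 1 / (1 + 72.444 + 2.3988) = 1/75.842 = 0.01319
[CO3²⁻] = α₂ × DIC = 0.01319 × 2.29 = 0.0302 mmol/kg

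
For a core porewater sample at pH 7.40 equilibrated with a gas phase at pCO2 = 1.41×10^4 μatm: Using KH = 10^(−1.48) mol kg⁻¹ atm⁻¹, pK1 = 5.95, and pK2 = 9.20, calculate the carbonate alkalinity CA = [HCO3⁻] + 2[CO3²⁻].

CA = 13.6 mmol/kg

[CO2*] = KH · pCO2 = 10^(−1.48) × 1.41×10^4×10^-6 = 4.669×10^-4 mol/kg
α₀ = 1/(1 + K1/[H⁺] + K1K2/[H⁺]²) = 1/(1 + 10^+1.45 + 10^-0.35) = 0.03375
DIC = [CO2*]/α₀ = 4.669×10^-4 / 0.03375 = 13.83 mmol/kg
CA = (α₁ + 2α₂)·DIC = (0.9512 + 2×0.01508) × 13.83 = 13.6 mmol/kg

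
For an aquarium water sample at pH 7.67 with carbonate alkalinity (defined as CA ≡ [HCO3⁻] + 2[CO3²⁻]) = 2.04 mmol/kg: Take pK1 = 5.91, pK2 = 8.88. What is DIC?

CA = [HCO3⁻] + 2[CO3²⁻] = (α₁ + 2α₂)·DIC
At pH 7.67: [H⁺]/K1 = 10^-1.76 = 0.017378, K2/[H⁺] = 10^-1.21 = 0.061660
α₁ = 1/(1 + 0.017378 + 0.061660) = 1/1.0790 = 0.9268; α₂ = α₁·K2/[H⁺] = 0.05714
α₁ + 2α₂ = 1.0410
DIC = CA / (α₁ + 2α₂) = 2.04 / 1.0410 = 1.96 mmol/kg

DIC = 1.96 mmol/kg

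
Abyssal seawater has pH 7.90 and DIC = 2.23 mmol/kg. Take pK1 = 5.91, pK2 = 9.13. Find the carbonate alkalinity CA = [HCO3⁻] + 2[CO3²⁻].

CA = [HCO3⁻] + 2[CO3²⁻] = (α₁ + 2α₂)·DIC
At pH 7.90: [H⁺]/K1 = 10^-1.99 = 0.010233, K2/[H⁺] = 10^-1.23 = 0.058884
α₁ = 1/(1 + 0.010233 + 0.058884) = 1/1.0691 = 0.9354; α₂ = α₁·K2/[H⁺] = 0.05508
α₁ + 2α₂ = 1.0455
CA = 1.0455 × 2.23 = 2.33 mmol/kg

CA = 2.33 mmol/kg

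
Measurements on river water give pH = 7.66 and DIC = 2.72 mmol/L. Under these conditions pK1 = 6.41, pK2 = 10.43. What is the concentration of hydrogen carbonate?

[HCO3⁻] = 2.57 mmol/L

α₁ = 1 / (1 + [H⁺]/K1 + K2/[H⁺]) = 1 / (1 + 10^-1.25 + 10^-2.77)
   = 1 / (1 + 0.056234 + 0.0016982) = 1/1.0579 = 0.9452
[HCO3⁻] = α₁ × DIC = 0.9452 × 2.72 = 2.57 mmol/L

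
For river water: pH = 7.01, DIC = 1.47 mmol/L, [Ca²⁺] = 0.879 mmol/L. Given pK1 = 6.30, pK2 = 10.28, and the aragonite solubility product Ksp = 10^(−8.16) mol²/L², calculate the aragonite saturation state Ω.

Ω = 0.0839

α₂ = 1 / (1 + [H⁺]/K2 + [H⁺]²/(K1K2)) = 1 / (1 + 10^+3.27 + 10^+2.56)
   = 1 / (1 + 1862.1 + 363.08) = 1/2226.2 = 0.0004492
[CO3²⁻] = α₂ × DIC = 0.0004492 × 1.47 = 0.0006603 mmol/L = 0.6603 μmol/L
Ksp = 10^(−8.16) = 6.918×10^-9
Ω = [Ca²⁺][CO3²⁻]/Ksp = (0.879×10^-3)(6.603×10^-7) / 6.918×10^-9 = 0.0839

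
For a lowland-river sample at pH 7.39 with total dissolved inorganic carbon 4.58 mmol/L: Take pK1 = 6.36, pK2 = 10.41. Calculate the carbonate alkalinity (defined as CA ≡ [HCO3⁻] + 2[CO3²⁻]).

CA = [HCO3⁻] + 2[CO3²⁻] = (α₁ + 2α₂)·DIC
At pH 7.39: [H⁺]/K1 = 10^-1.03 = 0.093325, K2/[H⁺] = 10^-3.02 = 0.00095499
α₁ = 1/(1 + 0.093325 + 0.00095499) = 1/1.0943 = 0.9138; α₂ = α₁·K2/[H⁺] = 0.0008727
α₁ + 2α₂ = 0.9156
CA = 0.9156 × 4.58 = 4.19 mmol/L

CA = 4.19 mmol/L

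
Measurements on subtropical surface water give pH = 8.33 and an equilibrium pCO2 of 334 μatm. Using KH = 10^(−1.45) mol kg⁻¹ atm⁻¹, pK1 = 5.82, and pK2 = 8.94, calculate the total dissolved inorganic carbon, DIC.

DIC = 4.79 mmol/kg

[CO2*] = KH · pCO2 = 10^(−1.45) × 334×10^-6 = 1.185×10^-5 mol/kg
α₀ = 1/(1 + K1/[H⁺] + K1K2/[H⁺]²) = 1/(1 + 10^+2.51 + 10^+1.90) = 0.002475
DIC = [CO2*]/α₀ = 1.185×10^-5 / 0.002475 = 4.79 mmol/kg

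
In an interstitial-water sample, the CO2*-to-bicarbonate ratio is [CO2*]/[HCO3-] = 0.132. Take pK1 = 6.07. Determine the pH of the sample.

From K1 = [H⁺][HCO3-]/[CO2*]:  pH = pK1 − log₁₀([CO2*]/[HCO3-])
log₁₀(0.132) = -0.879
pH = 6.07 − (-0.879) = 6.95

pH = 6.95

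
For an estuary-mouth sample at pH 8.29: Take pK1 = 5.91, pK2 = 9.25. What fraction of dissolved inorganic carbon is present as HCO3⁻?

α₁ = 0.898

α₁ = 1 / (1 + [H⁺]/K1 + K2/[H⁺]) = 1 / (1 + 10^-2.38 + 10^-0.96)
   = 1 / (1 + 0.0041687 + 0.10965) = 1/1.1138 = 0.8978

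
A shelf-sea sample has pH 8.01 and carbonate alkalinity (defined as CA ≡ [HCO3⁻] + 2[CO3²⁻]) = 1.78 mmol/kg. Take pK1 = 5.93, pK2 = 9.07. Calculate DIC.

CA = [HCO3⁻] + 2[CO3²⁻] = (α₁ + 2α₂)·DIC
At pH 8.01: [H⁺]/K1 = 10^-2.08 = 0.0083176, K2/[H⁺] = 10^-1.06 = 0.087096
α₁ = 1/(1 + 0.0083176 + 0.087096) = 1/1.0954 = 0.9129; α₂ = α₁·K2/[H⁺] = 0.07951
α₁ + 2α₂ = 1.0719
DIC = CA / (α₁ + 2α₂) = 1.78 / 1.0719 = 1.66 mmol/kg

DIC = 1.66 mmol/kg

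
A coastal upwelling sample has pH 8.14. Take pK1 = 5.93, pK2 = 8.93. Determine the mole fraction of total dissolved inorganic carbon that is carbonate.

α₂ = 0.139

α₂ = 1 / (1 + [H⁺]/K2 + [H⁺]²/(K1K2)) = 1 / (1 + 10^+0.79 + 10^-1.42)
   = 1 / (1 + 6.1660 + 0.038019) = 1/7.2040 = 0.1388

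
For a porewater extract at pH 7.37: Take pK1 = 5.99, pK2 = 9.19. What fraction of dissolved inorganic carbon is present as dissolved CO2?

α₀ = 1 / (1 + K1/[H⁺] + K1K2/[H⁺]²) = 1 / (1 + 10^+1.38 + 10^-0.44)
   = 1 / (1 + 23.988 + 0.36308) = 1/25.351 = 0.03945

α₀ = 0.0394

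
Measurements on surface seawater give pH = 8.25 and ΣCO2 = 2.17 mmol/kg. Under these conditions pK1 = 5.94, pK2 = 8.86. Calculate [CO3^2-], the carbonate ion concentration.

α₂ = 1 / (1 + [H⁺]/K2 + [H⁺]²/(K1K2)) = 1 / (1 + 10^+0.61 + 10^-1.70)
   = 1 / (1 + 4.0738 + 0.019953) = 1/5.0938 = 0.1963
[CO3²⁻] = α₂ × DIC = 0.1963 × 2.17 = 0.426 mmol/kg

[CO3²⁻] = 0.426 mmol/kg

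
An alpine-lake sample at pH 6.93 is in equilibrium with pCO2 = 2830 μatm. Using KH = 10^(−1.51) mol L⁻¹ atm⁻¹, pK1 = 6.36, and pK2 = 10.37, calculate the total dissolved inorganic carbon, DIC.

[CO2*] = KH · pCO2 = 10^(−1.51) × 2830×10^-6 = 8.746×10^-5 mol/L
α₀ = 1/(1 + K1/[H⁺] + K1K2/[H⁺]²) = 1/(1 + 10^+0.57 + 10^-2.87) = 0.2120
DIC = [CO2*]/α₀ = 8.746×10^-5 / 0.2120 = 0.413 mmol/L

DIC = 0.413 mmol/L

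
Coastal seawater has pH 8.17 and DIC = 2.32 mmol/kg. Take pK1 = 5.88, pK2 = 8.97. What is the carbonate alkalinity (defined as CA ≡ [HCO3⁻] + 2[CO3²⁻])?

CA = [HCO3⁻] + 2[CO3²⁻] = (α₁ + 2α₂)·DIC
At pH 8.17: [H⁺]/K1 = 10^-2.29 = 0.0051286, K2/[H⁺] = 10^-0.80 = 0.15849
α₁ = 1/(1 + 0.0051286 + 0.15849) = 1/1.1636 = 0.8594; α₂ = α₁·K2/[H⁺] = 0.1362
α₁ + 2α₂ = 1.1318
CA = 1.1318 × 2.32 = 2.63 mmol/kg

CA = 2.63 mmol/kg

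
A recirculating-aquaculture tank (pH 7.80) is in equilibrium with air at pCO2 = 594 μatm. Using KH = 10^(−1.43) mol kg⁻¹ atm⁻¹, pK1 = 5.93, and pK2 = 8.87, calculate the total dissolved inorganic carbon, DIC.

DIC = 1.80 mmol/kg

[CO2*] = KH · pCO2 = 10^(−1.43) × 594×10^-6 = 2.207×10^-5 mol/kg
α₀ = 1/(1 + K1/[H⁺] + K1K2/[H⁺]²) = 1/(1 + 10^+1.87 + 10^+0.80) = 0.01228
DIC = [CO2*]/α₀ = 2.207×10^-5 / 0.01228 = 1.80 mmol/kg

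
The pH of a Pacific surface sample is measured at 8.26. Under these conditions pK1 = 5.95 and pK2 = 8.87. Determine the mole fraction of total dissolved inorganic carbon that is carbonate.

α₂ = 1 / (1 + [H⁺]/K2 + [H⁺]²/(K1K2)) = 1 / (1 + 10^+0.61 + 10^-1.70)
   = 1 / (1 + 4.0738 + 0.019953) = 1/5.0938 = 0.1963

α₂ = 0.196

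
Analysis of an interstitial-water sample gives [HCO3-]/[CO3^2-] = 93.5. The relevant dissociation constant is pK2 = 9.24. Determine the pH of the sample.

pH = 7.27

From K2 = [H⁺][CO3^2-]/[HCO3-]:  pH = pK2 − log₁₀([HCO3-]/[CO3^2-])
log₁₀(93.5) = +1.971
pH = 9.24 − (+1.971) = 7.27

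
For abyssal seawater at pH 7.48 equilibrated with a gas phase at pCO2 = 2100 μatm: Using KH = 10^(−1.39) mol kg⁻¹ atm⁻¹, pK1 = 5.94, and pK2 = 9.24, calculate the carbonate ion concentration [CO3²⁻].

[CO2*] = KH · pCO2 = 10^(−1.39) × 2100×10^-6 = 8.555×10^-5 mol/kg
α₀ = 1/(1 + K1/[H⁺] + K1K2/[H⁺]²) = 1/(1 + 10^+1.54 + 10^-0.22) = 0.02757
DIC = [CO2*]/α₀ = 8.555×10^-5 / 0.02757 = 3.103 mmol/kg
[CO3²⁻] = α₂·DIC; α₂ = 0.01661, so [CO3²⁻] = 0.01661 × 3.103 = 0.0515 mmol/kg

[CO3²⁻] = 0.0515 mmol/kg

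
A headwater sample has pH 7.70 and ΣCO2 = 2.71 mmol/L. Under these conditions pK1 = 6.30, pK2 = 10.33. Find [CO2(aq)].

α₀ = 1 / (1 + K1/[H⁺] + K1K2/[H⁺]²) = 1 / (1 + 10^+1.40 + 10^-1.23)
   = 1 / (1 + 25.119 + 0.058884) = 1/26.178 = 0.03820
[CO2*] = α₀ × DIC = 0.03820 × 2.71 = 0.104 mmol/L

[CO2*] = 0.104 mmol/L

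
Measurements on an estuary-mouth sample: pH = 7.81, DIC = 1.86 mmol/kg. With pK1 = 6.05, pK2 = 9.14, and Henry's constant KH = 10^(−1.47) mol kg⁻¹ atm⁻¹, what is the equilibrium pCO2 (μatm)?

α₀ = 1 / (1 + K1/[H⁺] + K1K2/[H⁺]²) = 1 / (1 + 10^+1.76 + 10^+0.43)
   = 1 / (1 + 57.544 + 2.6915) = 1/61.236 = 0.01633
[CO2*] = α₀ × DIC = 0.01633 × 1.86 = 0.03037 mmol/kg
pCO2 = [CO2*]/KH = 3.037×10^-5 / 3.388×10^-2 = 896 μatm

pCO2 = 896 μatm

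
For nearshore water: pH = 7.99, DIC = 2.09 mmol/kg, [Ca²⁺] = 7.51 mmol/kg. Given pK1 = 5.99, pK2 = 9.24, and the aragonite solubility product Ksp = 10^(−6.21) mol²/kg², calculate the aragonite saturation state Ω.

Ω = 1.34

α₂ = 1 / (1 + [H⁺]/K2 + [H⁺]²/(K1K2)) = 1 / (1 + 10^+1.25 + 10^-0.75)
   = 1 / (1 + 17.783 + 0.17783) = 1/18.961 = 0.05274
[CO3²⁻] = α₂ × DIC = 0.05274 × 2.09 = 0.1102 mmol/kg
Ksp = 10^(−6.21) = 6.166×10^-7
Ω = [Ca²⁺][CO3²⁻]/Ksp = (7.51×10^-3)(1.102×10^-4) / 6.166×10^-7 = 1.34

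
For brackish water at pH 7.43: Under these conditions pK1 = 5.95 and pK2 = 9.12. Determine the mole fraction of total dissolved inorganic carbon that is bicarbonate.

α₁ = 0.949

α₁ = 1 / (1 + [H⁺]/K1 + K2/[H⁺]) = 1 / (1 + 10^-1.48 + 10^-1.69)
   = 1 / (1 + 0.033113 + 0.020417) = 1/1.0535 = 0.9492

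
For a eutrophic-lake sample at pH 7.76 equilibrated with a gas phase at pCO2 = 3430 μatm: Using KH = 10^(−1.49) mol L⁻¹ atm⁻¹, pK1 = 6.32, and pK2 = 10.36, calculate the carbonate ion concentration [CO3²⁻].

[CO2*] = KH · pCO2 = 10^(−1.49) × 3430×10^-6 = 1.110×10^-4 mol/L
α₀ = 1/(1 + K1/[H⁺] + K1K2/[H⁺]²) = 1/(1 + 10^+1.44 + 10^-1.16) = 0.03495
DIC = [CO2*]/α₀ = 1.110×10^-4 / 0.03495 = 3.176 mmol/L
[CO3²⁻] = α₂·DIC; α₂ = 0.002418, so [CO3²⁻] = 0.002418 × 3.176 = 0.00768 mmol/L = 7.68 μmol/L

[CO3²⁻] = 7.68 μmol/L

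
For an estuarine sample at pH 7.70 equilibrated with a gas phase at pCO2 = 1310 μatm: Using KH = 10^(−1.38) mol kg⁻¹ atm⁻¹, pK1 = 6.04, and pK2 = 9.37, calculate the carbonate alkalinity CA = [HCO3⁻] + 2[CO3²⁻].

[CO2*] = KH · pCO2 = 10^(−1.38) × 1310×10^-6 = 5.461×10^-5 mol/kg
α₀ = 1/(1 + K1/[H⁺] + K1K2/[H⁺]²) = 1/(1 + 10^+1.66 + 10^-0.01) = 0.02097
DIC = [CO2*]/α₀ = 5.461×10^-5 / 0.02097 = 2.604 mmol/kg
CA = (α₁ + 2α₂)·DIC = (0.9585 + 2×0.02049) × 2.604 = 2.60 mmol/kg

CA = 2.60 mmol/kg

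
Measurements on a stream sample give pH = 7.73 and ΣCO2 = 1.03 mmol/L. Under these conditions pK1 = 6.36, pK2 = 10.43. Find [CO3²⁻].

α₂ = 1 / (1 + [H⁺]/K2 + [H⁺]²/(K1K2)) = 1 / (1 + 10^+2.70 + 10^+1.33)
   = 1 / (1 + 501.19 + 21.380) = 1/523.57 = 0.001910
[CO3²⁻] = α₂ × DIC = 0.001910 × 1.03 = 0.00197 mmol/L = 1.97 μmol/L

[CO3²⁻] = 1.97 μmol/L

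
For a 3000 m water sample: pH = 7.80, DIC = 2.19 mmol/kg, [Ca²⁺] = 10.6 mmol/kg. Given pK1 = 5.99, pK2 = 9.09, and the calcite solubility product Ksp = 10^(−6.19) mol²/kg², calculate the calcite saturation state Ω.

α₂ = 1 / (1 + [H⁺]/K2 + [H⁺]²/(K1K2)) = 1 / (1 + 10^+1.29 + 10^-0.52)
   = 1 / (1 + 19.498 + 0.30200) = 1/20.800 = 0.04808
[CO3²⁻] = α₂ × DIC = 0.04808 × 2.19 = 0.1053 mmol/kg
Ksp = 10^(−6.19) = 6.457×10^-7
Ω = [Ca²⁺][CO3²⁻]/Ksp = (10.6×10^-3)(1.053×10^-4) / 6.457×10^-7 = 1.73

Ω = 1.73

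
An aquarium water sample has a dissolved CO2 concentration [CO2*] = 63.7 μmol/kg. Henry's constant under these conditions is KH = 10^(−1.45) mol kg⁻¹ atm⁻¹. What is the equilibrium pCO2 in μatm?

KH = 10^(−1.45) = 3.548×10^-2 mol kg⁻¹ atm⁻¹
pCO2 = [CO2*]/KH = 63.7×10^-6 / 3.548×10^-2 = 1.80×10^-3 atm = 1800 μatm

pCO2 = 1800 μatm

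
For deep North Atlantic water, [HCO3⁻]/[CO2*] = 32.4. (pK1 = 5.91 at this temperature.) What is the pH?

pH = 7.42

From K1 = [H⁺][HCO3⁻]/[CO2*]:  pH = pK1 + log₁₀([HCO3⁻]/[CO2*])
log₁₀(32.4) = +1.511
pH = 5.91 + (+1.511) = 7.42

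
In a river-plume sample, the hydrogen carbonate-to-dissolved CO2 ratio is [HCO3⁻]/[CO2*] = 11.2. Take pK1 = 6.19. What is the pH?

From K1 = [H⁺][HCO3⁻]/[CO2*]:  pH = pK1 + log₁₀([HCO3⁻]/[CO2*])
log₁₀(11.2) = +1.049
pH = 6.19 + (+1.049) = 7.24

pH = 7.24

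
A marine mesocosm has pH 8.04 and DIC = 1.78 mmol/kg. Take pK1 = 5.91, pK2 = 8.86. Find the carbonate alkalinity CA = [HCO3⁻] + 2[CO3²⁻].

CA = [HCO3⁻] + 2[CO3²⁻] = (α₁ + 2α₂)·DIC
At pH 8.04: [H⁺]/K1 = 10^-2.13 = 0.0074131, K2/[H⁺] = 10^-0.82 = 0.15136
α₁ = 1/(1 + 0.0074131 + 0.15136) = 1/1.1588 = 0.8630; α₂ = α₁·K2/[H⁺] = 0.1306
α₁ + 2α₂ = 1.1242
CA = 1.1242 × 1.78 = 2.00 mmol/kg

CA = 2.00 mmol/kg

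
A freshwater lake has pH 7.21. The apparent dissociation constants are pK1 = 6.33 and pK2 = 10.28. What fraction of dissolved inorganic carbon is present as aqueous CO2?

α₀ = 0.116

α₀ = 1 / (1 + K1/[H⁺] + K1K2/[H⁺]²) = 1 / (1 + 10^+0.88 + 10^-2.19)
   = 1 / (1 + 7.5858 + 0.0064565) = 1/8.5922 = 0.1164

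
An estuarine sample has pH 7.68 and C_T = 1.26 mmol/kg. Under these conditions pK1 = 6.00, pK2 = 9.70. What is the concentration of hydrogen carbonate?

α₁ = 1 / (1 + [H⁺]/K1 + K2/[H⁺]) = 1 / (1 + 10^-1.68 + 10^-2.02)
   = 1 / (1 + 0.020893 + 0.0095499) = 1/1.0304 = 0.9705
[HCO3⁻] = α₁ × DIC = 0.9705 × 1.26 = 1.22 mmol/kg

[HCO3⁻] = 1.22 mmol/kg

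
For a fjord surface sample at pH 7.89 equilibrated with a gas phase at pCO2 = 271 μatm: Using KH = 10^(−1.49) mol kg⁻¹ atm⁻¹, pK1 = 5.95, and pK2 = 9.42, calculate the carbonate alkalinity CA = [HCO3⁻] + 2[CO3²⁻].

[CO2*] = KH · pCO2 = 10^(−1.49) × 271×10^-6 = 8.769×10^-6 mol/kg
α₀ = 1/(1 + K1/[H⁺] + K1K2/[H⁺]²) = 1/(1 + 10^+1.94 + 10^+0.41) = 0.01103
DIC = [CO2*]/α₀ = 8.769×10^-6 / 0.01103 = 0.7951 mmol/kg
CA = (α₁ + 2α₂)·DIC = (0.9606 + 2×0.02835) × 0.7951 = 0.809 mmol/kg

CA = 0.809 mmol/kg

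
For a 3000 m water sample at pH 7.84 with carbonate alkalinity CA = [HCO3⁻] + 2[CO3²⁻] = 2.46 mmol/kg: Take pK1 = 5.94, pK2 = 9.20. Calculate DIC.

CA = [HCO3⁻] + 2[CO3²⁻] = (α₁ + 2α₂)·DIC
At pH 7.84: [H⁺]/K1 = 10^-1.90 = 0.012589, K2/[H⁺] = 10^-1.36 = 0.043652
α₁ = 1/(1 + 0.012589 + 0.043652) = 1/1.0562 = 0.9468; α₂ = α₁·K2/[H⁺] = 0.04133
α₁ + 2α₂ = 1.0294
DIC = CA / (α₁ + 2α₂) = 2.46 / 1.0294 = 2.39 mmol/kg

DIC = 2.39 mmol/kg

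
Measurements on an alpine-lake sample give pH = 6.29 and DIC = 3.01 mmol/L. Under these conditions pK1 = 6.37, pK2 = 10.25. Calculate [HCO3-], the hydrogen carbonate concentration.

[HCO3⁻] = 1.37 mmol/L

α₁ = 1 / (1 + [H⁺]/K1 + K2/[H⁺]) = 1 / (1 + 10^+0.08 + 10^-3.96)
   = 1 / (1 + 1.2023 + 0.00010965) = 1/2.2024 = 0.4541
[HCO3⁻] = α₁ × DIC = 0.4541 × 3.01 = 1.37 mmol/L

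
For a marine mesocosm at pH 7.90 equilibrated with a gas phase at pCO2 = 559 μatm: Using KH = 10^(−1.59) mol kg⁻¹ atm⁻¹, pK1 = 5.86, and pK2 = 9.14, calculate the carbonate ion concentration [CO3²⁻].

[CO2*] = KH · pCO2 = 10^(−1.59) × 559×10^-6 = 1.437×10^-5 mol/kg
α₀ = 1/(1 + K1/[H⁺] + K1K2/[H⁺]²) = 1/(1 + 10^+2.04 + 10^+0.80) = 0.008550
DIC = [CO2*]/α₀ = 1.437×10^-5 / 0.008550 = 1.681 mmol/kg
[CO3²⁻] = α₂·DIC; α₂ = 0.05395, so [CO3²⁻] = 0.05395 × 1.681 = 0.0907 mmol/kg

[CO3²⁻] = 0.0907 mmol/kg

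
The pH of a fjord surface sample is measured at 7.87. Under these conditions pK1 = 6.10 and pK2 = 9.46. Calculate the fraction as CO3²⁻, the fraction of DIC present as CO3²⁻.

α₂ = 1 / (1 + [H⁺]/K2 + [H⁺]²/(K1K2)) = 1 / (1 + 10^+1.59 + 10^-0.18)
   = 1 / (1 + 38.905 + 0.66069) = 1/40.565 = 0.02465

α₂ = 0.0247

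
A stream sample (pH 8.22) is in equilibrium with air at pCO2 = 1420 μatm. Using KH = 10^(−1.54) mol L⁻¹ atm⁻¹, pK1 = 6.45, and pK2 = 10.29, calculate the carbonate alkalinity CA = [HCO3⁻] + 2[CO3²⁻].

CA = 2.45 mmol/L

[CO2*] = KH · pCO2 = 10^(−1.54) × 1420×10^-6 = 4.095×10^-5 mol/L
α₀ = 1/(1 + K1/[H⁺] + K1K2/[H⁺]²) = 1/(1 + 10^+1.77 + 10^-0.30) = 0.01656
DIC = [CO2*]/α₀ = 4.095×10^-5 / 0.01656 = 2.473 mmol/L
CA = (α₁ + 2α₂)·DIC = (0.9751 + 2×0.008300) × 2.473 = 2.45 mmol/L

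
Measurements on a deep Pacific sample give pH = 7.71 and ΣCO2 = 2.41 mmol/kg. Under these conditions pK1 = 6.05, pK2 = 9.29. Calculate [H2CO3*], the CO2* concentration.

α₀ = 1 / (1 + K1/[H⁺] + K1K2/[H⁺]²) = 1 / (1 + 10^+1.66 + 10^+0.08)
   = 1 / (1 + 45.709 + 1.2023) = 1/47.911 = 0.02087
[CO2*] = α₀ × DIC = 0.02087 × 2.41 = 0.0503 mmol/kg

[CO2*] = 0.0503 mmol/kg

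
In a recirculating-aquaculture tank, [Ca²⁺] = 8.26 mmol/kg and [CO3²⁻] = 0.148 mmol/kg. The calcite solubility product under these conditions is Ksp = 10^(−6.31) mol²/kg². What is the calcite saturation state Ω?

Ω = 2.50

Ksp = 10^(−6.31) = 4.898×10^-7
Ω = [Ca²⁺][CO3²⁻]/Ksp = (8.26×10^-3)(0.148×10^-3) / 4.898×10^-7 = 2.50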